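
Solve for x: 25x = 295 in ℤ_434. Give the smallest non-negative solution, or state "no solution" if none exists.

359

First find gcd(25, 434):
434 = 17×25 + 9
25 = 2×9 + 7
9 = 1×7 + 2
7 = 3×2 + 1
2 = 2×1 + 0
gcd = 1, so a unique solution mod 434 exists.
Back-substitute for the Bézout coefficients:
1 = 7 − 3·2
1 = −3·9 + 4·7
1 = 4·25 − 11·9
1 = −11·434 + 191·25
So 25·(191) ≡ 1 (mod 434), giving 25⁻¹ ≡ 191.
x ≡ 25⁻¹·295 ≡ 191·295 ≡ 359 (mod 434).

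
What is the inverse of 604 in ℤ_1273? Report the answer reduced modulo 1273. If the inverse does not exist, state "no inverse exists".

Apply the Euclidean algorithm to 1273 and 604:
1273 = 2×604 + 65
604 = 9×65 + 19
65 = 3×19 + 8
19 = 2×8 + 3
8 = 2×3 + 2
3 = 1×2 + 1
2 = 2×1 + 0
The gcd is 1. Working backward:
1 = 3 − 2
1 = −8 + 3·3
1 = 3·19 − 7·8
1 = −7·65 + 24·19
1 = 24·604 − 223·65
1 = −223·1273 + 470·604
So 604·470 ≡ 1 (mod 1273).

470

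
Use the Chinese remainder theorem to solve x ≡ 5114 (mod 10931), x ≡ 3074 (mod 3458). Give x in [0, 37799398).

3765378

Write x = 5114 + 10931·k. Then 10931·k ≡ 3074 − 5114 ≡ 1418 (mod 3458).
Need 10931⁻¹ mod 3458. Extended Euclid on (3458, 557):
3458 = 6*557 + 116
557 = 4*116 + 93
116 = 1*93 + 23
93 = 4*23 + 1
23 = 23*1 + 0
Back-substitute:
1 = 93 − 4·23
1 = −4·116 + 5·93
1 = 5·557 − 24·116
1 = −24·3458 + 149·557
10931⁻¹ ≡ 149 (mod 3458), so k ≡ 149·1418 ≡ 344 (mod 3458).
x = 5114 + 10931·344 = 3765378.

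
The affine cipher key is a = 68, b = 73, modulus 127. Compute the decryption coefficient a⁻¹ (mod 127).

99

Apply the Euclidean algorithm to 127 and 68:
127 = 1×68 + 59
68 = 1×59 + 9
59 = 6×9 + 5
9 = 1×5 + 4
5 = 1×4 + 1
4 = 4×1 + 0
gcd = 1, so the inverse exists. Back-substitute:
1 = 5 − 4
1 = −9 + 2·5
1 = 2·59 − 13·9
1 = −13·68 + 15·59
1 = 15·127 − 28·68
Hence 68⁻¹ ≡ -28 ≡ 99 (mod 127).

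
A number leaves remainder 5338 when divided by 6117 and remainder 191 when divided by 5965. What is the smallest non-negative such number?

32205226

Write x = 5338 + 6117·k. Then 6117·k ≡ 191 − 5338 ≡ 818 (mod 5965).
Need 6117⁻¹ mod 5965. Extended Euclid on (5965, 152):
5965 = 39×152 + 37
152 = 4×37 + 4
37 = 9×4 + 1
4 = 4×1 + 0
Back-substitute:
1 = 37 − 9·4
1 = −9·152 + 37·37
1 = 37·5965 − 1452·152
6117⁻¹ ≡ 4513 (mod 5965), so k ≡ 4513·818 ≡ 5264 (mod 5965).
x = 5338 + 6117·5264 = 32205226.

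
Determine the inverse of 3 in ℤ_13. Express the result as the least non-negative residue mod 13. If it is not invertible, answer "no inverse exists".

gcd(13, 3) by repeated division:
13 = 4×3 + 1
3 = 3×1 + 0
The gcd is 1. Working backward:
1 = 13 − 4·3
So 3·(-4) ≡ 1 (mod 13), and -4 ≡ 9 (mod 13).

9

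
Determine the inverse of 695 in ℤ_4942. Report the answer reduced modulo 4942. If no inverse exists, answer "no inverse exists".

2503

Apply the Euclidean algorithm to 4942 and 695:
4942 = 7*695 + 77
695 = 9*77 + 2
77 = 38*2 + 1
2 = 2*1 + 0
The gcd is 1. Working backward:
1 = 77 − 38·2
1 = −38·695 + 343·77
1 = 343·4942 − 2439·695
Hence 695⁻¹ ≡ -2439 ≡ 2503 (mod 4942).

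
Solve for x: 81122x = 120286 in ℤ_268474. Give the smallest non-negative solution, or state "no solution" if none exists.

87399

First find gcd(81122, 268474):
268474 = 3*81122 + 25108
81122 = 3*25108 + 5798
25108 = 4*5798 + 1916
5798 = 3*1916 + 50
1916 = 38*50 + 16
50 = 3*16 + 2
16 = 8*2 + 0
gcd = 2 and 2 | 120286, so solutions exist. Divide through by 2: 40561x ≡ 60143 (mod 134237).
Now find 40561⁻¹ mod 134237:
134237 = 3·40561 + 12554
40561 = 3·12554 + 2899
12554 = 4·2899 + 958
2899 = 3·958 + 25
958 = 38·25 + 8
25 = 3·8 + 1
8 = 8·1 + 0
Back-substitute:
1 = 25 − 3·8
1 = −3·958 + 115·25
1 = 115·2899 − 348·958
1 = −348·12554 + 1507·2899
1 = 1507·40561 − 4869·12554
1 = −4869·134237 + 16114·40561
So 40561⁻¹ ≡ 16114 (mod 134237).
Then x ≡ 16114·60143 ≡ 87399 (mod 134237); the smallest non-negative solution is x = 87399.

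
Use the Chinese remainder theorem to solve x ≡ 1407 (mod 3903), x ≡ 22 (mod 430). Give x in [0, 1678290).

Write x = 1407 + 3903·k. Then 3903·k ≡ 22 − 1407 ≡ 335 (mod 430).
Need 3903⁻¹ mod 430. Extended Euclid on (430, 33):
430 = 13×33 + 1
33 = 33×1 + 0
Back-substitute:
1 = 430 − 13·33
3903⁻¹ ≡ 417 (mod 430), so k ≡ 417·335 ≡ 375 (mod 430).
x = 1407 + 3903·375 = 1465032.

1465032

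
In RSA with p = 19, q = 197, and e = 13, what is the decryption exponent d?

φ(n) = (p−1)(q−1) = 18·196 = 3528.
Need d with 13·d ≡ 1 (mod 3528). Apply the extended Euclidean algorithm:
3528 = 271·13 + 5
13 = 2·5 + 3
5 = 1·3 + 2
3 = 1·2 + 1
2 = 2·1 + 0
Back-substitute:
1 = 3 − 2
1 = −5 + 2·3
1 = 2·13 − 5·5
1 = −5·3528 + 1357·13
So 13·1357 ≡ 1 (mod 3528), hence d = 1357.

1357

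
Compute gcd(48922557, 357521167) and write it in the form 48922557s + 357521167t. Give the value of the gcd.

Apply Euclid's algorithm to 357521167 and 48922557:
357521167 = 7·48922557 + 15063268
48922557 = 3·15063268 + 3732753
15063268 = 4·3732753 + 132256
3732753 = 28·132256 + 29585
132256 = 4·29585 + 13916
29585 = 2·13916 + 1753
13916 = 7·1753 + 1645
1753 = 1·1645 + 108
1645 = 15·108 + 25
108 = 4·25 + 8
25 = 3·8 + 1
8 = 8·1 + 0
gcd(48922557, 357521167) = 1.
Working backward:
1 = 25 − 3·8
1 = −3·108 + 13·25
1 = 13·1645 − 198·108
1 = −198·1753 + 211·1645
1 = 211·13916 − 1675·1753
1 = −1675·29585 + 3561·13916
1 = 3561·132256 − 15919·29585
1 = −15919·3732753 + 449293·132256
1 = 449293·15063268 − 1813091·3732753
1 = −1813091·48922557 + 5888566·15063268
1 = 5888566·357521167 − 43033053·48922557
So 1 = (5888566)·357521167 + (-43033053)·48922557.

1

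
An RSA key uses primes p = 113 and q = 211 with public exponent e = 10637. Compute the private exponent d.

φ(n) = (p−1)(q−1) = 112·210 = 23520.
Need d with 10637·d ≡ 1 (mod 23520). Apply the extended Euclidean algorithm:
23520 = 2*10637 + 2246
10637 = 4*2246 + 1653
2246 = 1*1653 + 593
1653 = 2*593 + 467
593 = 1*467 + 126
467 = 3*126 + 89
126 = 1*89 + 37
89 = 2*37 + 15
37 = 2*15 + 7
15 = 2*7 + 1
7 = 7*1 + 0
Back-substitute:
1 = 15 − 2·7
1 = −2·37 + 5·15
1 = 5·89 − 12·37
1 = −12·126 + 17·89
1 = 17·467 − 63·126
1 = −63·593 + 80·467
1 = 80·1653 − 223·593
1 = −223·2246 + 303·1653
1 = 303·10637 − 1435·2246
1 = −1435·23520 + 3173·10637
So 10637·3173 ≡ 1 (mod 23520), hence d = 3173.

3173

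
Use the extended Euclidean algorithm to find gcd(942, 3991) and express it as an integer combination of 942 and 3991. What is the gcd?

Euclidean algorithm:
3991 = 4*942 + 223
942 = 4*223 + 50
223 = 4*50 + 23
50 = 2*23 + 4
23 = 5*4 + 3
4 = 1*3 + 1
3 = 3*1 + 0
gcd(942, 3991) = 1.
Express as a combination:
1 = 4 − 3
1 = −23 + 6·4
1 = 6·50 − 13·23
1 = −13·223 + 58·50
1 = 58·942 − 245·223
1 = −245·3991 + 1038·942
So 1 = (-245)·3991 + (1038)·942.

1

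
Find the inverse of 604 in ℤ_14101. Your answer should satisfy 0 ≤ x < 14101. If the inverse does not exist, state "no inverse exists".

Apply the Euclidean algorithm to 14101 and 604:
14101 = 23·604 + 209
604 = 2·209 + 186
209 = 1·186 + 23
186 = 8·23 + 2
23 = 11·2 + 1
2 = 2·1 + 0
gcd = 1, so the inverse exists. Back-substitute:
1 = 23 − 11·2
1 = −11·186 + 89·23
1 = 89·209 − 100·186
1 = −100·604 + 289·209
1 = 289·14101 − 6747·604
So 604·(-6747) ≡ 1 (mod 14101), and -6747 ≡ 7354 (mod 14101).

7354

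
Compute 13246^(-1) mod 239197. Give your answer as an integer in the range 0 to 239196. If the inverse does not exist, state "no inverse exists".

226755

gcd(239197, 13246) by repeated division:
239197 = 18×13246 + 769
13246 = 17×769 + 173
769 = 4×173 + 77
173 = 2×77 + 19
77 = 4×19 + 1
19 = 19×1 + 0
The gcd is 1. Working backward:
1 = 77 − 4·19
1 = −4·173 + 9·77
1 = 9·769 − 40·173
1 = −40·13246 + 689·769
1 = 689·239197 − 12442·13246
Thus 13246·(-12442) ≡ 1 (mod 239197); reducing, -12442 mod 239197 = 226755.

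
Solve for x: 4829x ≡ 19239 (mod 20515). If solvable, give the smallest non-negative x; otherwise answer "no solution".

586

First find gcd(4829, 20515):
20515 = 4*4829 + 1199
4829 = 4*1199 + 33
1199 = 36*33 + 11
33 = 3*11 + 0
gcd = 11 and 11 | 19239, so solutions exist. Divide through by 11: 439x ≡ 1749 (mod 1865).
Now find 439⁻¹ mod 1865:
1865 = 4*439 + 109
439 = 4*109 + 3
109 = 36*3 + 1
3 = 3*1 + 0
Back-substitute:
1 = 109 − 36·3
1 = −36·439 + 145·109
1 = 145·1865 − 616·439
So 439·(-616) ≡ 1 (mod 1865), i.e. 439⁻¹ ≡ 1249.
Then x ≡ 1249·1749 ≡ 586 (mod 1865); the smallest non-negative solution is x = 586.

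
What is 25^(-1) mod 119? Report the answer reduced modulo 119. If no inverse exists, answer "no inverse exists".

100

Run Euclid on (119, 25):
119 = 4·25 + 19
25 = 1·19 + 6
19 = 3·6 + 1
6 = 6·1 + 0
The gcd is 1. Working backward:
1 = 19 − 3·6
1 = −3·25 + 4·19
1 = 4·119 − 19·25
So 25·(-19) ≡ 1 (mod 119), and -19 ≡ 100 (mod 119).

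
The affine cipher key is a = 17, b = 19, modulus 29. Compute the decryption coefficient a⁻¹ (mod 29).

gcd(29, 17) by repeated division:
29 = 1*17 + 12
17 = 1*12 + 5
12 = 2*5 + 2
5 = 2*2 + 1
2 = 2*1 + 0
gcd = 1, so the inverse exists. Back-substitute:
1 = 5 − 2·2
1 = −2·12 + 5·5
1 = 5·17 − 7·12
1 = −7·29 + 12·17
So 17·12 ≡ 1 (mod 29).

12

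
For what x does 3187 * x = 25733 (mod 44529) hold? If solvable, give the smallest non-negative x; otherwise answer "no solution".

First find gcd(3187, 44529):
44529 = 13·3187 + 3098
3187 = 1·3098 + 89
3098 = 34·89 + 72
89 = 1·72 + 17
72 = 4·17 + 4
17 = 4·4 + 1
4 = 4·1 + 0
gcd = 1, so a unique solution mod 44529 exists.
Back-substitute for the Bézout coefficients:
1 = 17 − 4·4
1 = −4·72 + 17·17
1 = 17·89 − 21·72
1 = −21·3098 + 731·89
1 = 731·3187 − 752·3098
1 = −752·44529 + 10507·3187
So 3187·(10507) ≡ 1 (mod 44529), giving 3187⁻¹ ≡ 10507.
x ≡ 3187⁻¹·25733 ≡ 10507·25733 ≡ 41072 (mod 44529).

41072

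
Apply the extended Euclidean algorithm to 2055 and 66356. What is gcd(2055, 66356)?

1

Repeated division:
66356 = 32*2055 + 596
2055 = 3*596 + 267
596 = 2*267 + 62
267 = 4*62 + 19
62 = 3*19 + 5
19 = 3*5 + 4
5 = 1*4 + 1
4 = 4*1 + 0
gcd(2055, 66356) = 1.
Express as a combination:
1 = 5 − 4
1 = −19 + 4·5
1 = 4·62 − 13·19
1 = −13·267 + 56·62
1 = 56·596 − 125·267
1 = −125·2055 + 431·596
1 = 431·66356 − 13917·2055
So 1 = (431)·66356 + (-13917)·2055.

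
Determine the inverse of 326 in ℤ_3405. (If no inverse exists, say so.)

gcd(3405, 326) by repeated division:
3405 = 10×326 + 145
326 = 2×145 + 36
145 = 4×36 + 1
36 = 36×1 + 0
gcd = 1, so the inverse exists. Back-substitute:
1 = 145 − 4·36
1 = −4·326 + 9·145
1 = 9·3405 − 94·326
So 326·(-94) ≡ 1 (mod 3405), and -94 ≡ 3311 (mod 3405).

3311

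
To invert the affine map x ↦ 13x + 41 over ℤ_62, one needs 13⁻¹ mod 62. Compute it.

gcd(62, 13) by repeated division:
62 = 4·13 + 10
13 = 1·10 + 3
10 = 3·3 + 1
3 = 3·1 + 0
The gcd is 1. Working backward:
1 = 10 − 3·3
1 = −3·13 + 4·10
1 = 4·62 − 19·13
So 13·(-19) ≡ 1 (mod 62), and -19 ≡ 43 (mod 62).

43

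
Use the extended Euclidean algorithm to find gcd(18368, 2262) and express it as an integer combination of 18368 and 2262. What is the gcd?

Repeated division:
18368 = 8·2262 + 272
2262 = 8·272 + 86
272 = 3·86 + 14
86 = 6·14 + 2
14 = 7·2 + 0
gcd(18368, 2262) = 2.
Express as a combination:
2 = 86 − 6·14
2 = −6·272 + 19·86
2 = 19·2262 − 158·272
2 = −158·18368 + 1283·2262
So 2 = (-158)·18368 + (1283)·2262.

2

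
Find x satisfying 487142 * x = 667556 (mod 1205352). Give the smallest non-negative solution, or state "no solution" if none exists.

First find gcd(487142, 1205352):
1205352 = 2·487142 + 231068
487142 = 2·231068 + 25006
231068 = 9·25006 + 6014
25006 = 4·6014 + 950
6014 = 6·950 + 314
950 = 3·314 + 8
314 = 39·8 + 2
8 = 4·2 + 0
gcd = 2 and 2 | 667556, so solutions exist. Divide through by 2: 243571x ≡ 333778 (mod 602676).
Now find 243571⁻¹ mod 602676:
602676 = 2·243571 + 115534
243571 = 2·115534 + 12503
115534 = 9·12503 + 3007
12503 = 4·3007 + 475
3007 = 6·475 + 157
475 = 3·157 + 4
157 = 39·4 + 1
4 = 4·1 + 0
Back-substitute:
1 = 157 − 39·4
1 = −39·475 + 118·157
1 = 118·3007 − 747·475
1 = −747·12503 + 3106·3007
1 = 3106·115534 − 28701·12503
1 = −28701·243571 + 60508·115534
1 = 60508·602676 − 149717·243571
So 243571·(-149717) ≡ 1 (mod 602676), i.e. 243571⁻¹ ≡ 452959.
Then x ≡ 452959·333778 ≡ 447742 (mod 602676); the smallest non-negative solution is x = 447742.

447742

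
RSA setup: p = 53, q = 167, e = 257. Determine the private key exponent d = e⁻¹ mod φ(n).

5945

φ(n) = (p−1)(q−1) = 52·166 = 8632.
Need d with 257·d ≡ 1 (mod 8632). Apply the extended Euclidean algorithm:
8632 = 33×257 + 151
257 = 1×151 + 106
151 = 1×106 + 45
106 = 2×45 + 16
45 = 2×16 + 13
16 = 1×13 + 3
13 = 4×3 + 1
3 = 3×1 + 0
Back-substitute:
1 = 13 − 4·3
1 = −4·16 + 5·13
1 = 5·45 − 14·16
1 = −14·106 + 33·45
1 = 33·151 − 47·106
1 = −47·257 + 80·151
1 = 80·8632 − 2687·257
So 257·(-2687) ≡ 1 (mod 8632), hence d ≡ -2687 ≡ 5945 (mod 8632).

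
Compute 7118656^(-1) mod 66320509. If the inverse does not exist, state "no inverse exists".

Extended Euclidean algorithm:
66320509 = 9×7118656 + 2252605
7118656 = 3×2252605 + 360841
2252605 = 6×360841 + 87559
360841 = 4×87559 + 10605
87559 = 8×10605 + 2719
10605 = 3×2719 + 2448
2719 = 1×2448 + 271
2448 = 9×271 + 9
271 = 30×9 + 1
9 = 9×1 + 0
gcd = 1, so the inverse exists. Back-substitute:
1 = 271 − 30·9
1 = −30·2448 + 271·271
1 = 271·2719 − 301·2448
1 = −301·10605 + 1174·2719
1 = 1174·87559 − 9693·10605
1 = −9693·360841 + 39946·87559
1 = 39946·2252605 − 249369·360841
1 = −249369·7118656 + 788053·2252605
1 = 788053·66320509 − 7341846·7118656
So 7118656·(-7341846) ≡ 1 (mod 66320509), and -7341846 ≡ 58978663 (mod 66320509).

58978663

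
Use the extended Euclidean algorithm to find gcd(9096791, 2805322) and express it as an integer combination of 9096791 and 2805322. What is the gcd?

1

Apply Euclid's algorithm to 9096791 and 2805322:
9096791 = 3*2805322 + 680825
2805322 = 4*680825 + 82022
680825 = 8*82022 + 24649
82022 = 3*24649 + 8075
24649 = 3*8075 + 424
8075 = 19*424 + 19
424 = 22*19 + 6
19 = 3*6 + 1
6 = 6*1 + 0
gcd(9096791, 2805322) = 1.
Working backward:
1 = 19 − 3·6
1 = −3·424 + 67·19
1 = 67·8075 − 1276·424
1 = −1276·24649 + 3895·8075
1 = 3895·82022 − 12961·24649
1 = −12961·680825 + 107583·82022
1 = 107583·2805322 − 443293·680825
1 = −443293·9096791 + 1437462·2805322
So 1 = (-443293)·9096791 + (1437462)·2805322.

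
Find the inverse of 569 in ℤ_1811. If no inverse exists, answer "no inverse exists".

Extended Euclidean algorithm:
1811 = 3×569 + 104
569 = 5×104 + 49
104 = 2×49 + 6
49 = 8×6 + 1
6 = 6×1 + 0
The gcd is 1. Working backward:
1 = 49 − 8·6
1 = −8·104 + 17·49
1 = 17·569 − 93·104
1 = −93·1811 + 296·569
So 569·296 ≡ 1 (mod 1811).

296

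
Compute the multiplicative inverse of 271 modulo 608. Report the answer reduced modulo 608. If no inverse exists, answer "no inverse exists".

175

Apply the Euclidean algorithm to 608 and 271:
608 = 2×271 + 66
271 = 4×66 + 7
66 = 9×7 + 3
7 = 2×3 + 1
3 = 3×1 + 0
gcd = 1, so the inverse exists. Back-substitute:
1 = 7 − 2·3
1 = −2·66 + 19·7
1 = 19·271 − 78·66
1 = −78·608 + 175·271
So 271·175 ≡ 1 (mod 608).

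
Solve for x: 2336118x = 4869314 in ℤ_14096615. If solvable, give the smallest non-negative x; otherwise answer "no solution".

First find gcd(2336118, 14096615):
14096615 = 6×2336118 + 79907
2336118 = 29×79907 + 18815
79907 = 4×18815 + 4647
18815 = 4×4647 + 227
4647 = 20×227 + 107
227 = 2×107 + 13
107 = 8×13 + 3
13 = 4×3 + 1
3 = 3×1 + 0
gcd = 1, so a unique solution mod 14096615 exists.
Back-substitute for the Bézout coefficients:
1 = 13 − 4·3
1 = −4·107 + 33·13
1 = 33·227 − 70·107
1 = −70·4647 + 1433·227
1 = 1433·18815 − 5802·4647
1 = −5802·79907 + 24641·18815
1 = 24641·2336118 − 720391·79907
1 = −720391·14096615 + 4346987·2336118
So 2336118·(4346987) ≡ 1 (mod 14096615), giving 2336118⁻¹ ≡ 4346987.
x ≡ 2336118⁻¹·4869314 ≡ 4346987·4869314 ≡ 1920593 (mod 14096615).

1920593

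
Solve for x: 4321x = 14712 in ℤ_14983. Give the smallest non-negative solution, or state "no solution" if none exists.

First find gcd(4321, 14983):
14983 = 3·4321 + 2020
4321 = 2·2020 + 281
2020 = 7·281 + 53
281 = 5·53 + 16
53 = 3·16 + 5
16 = 3·5 + 1
5 = 5·1 + 0
gcd = 1, so a unique solution mod 14983 exists.
Back-substitute for the Bézout coefficients:
1 = 16 − 3·5
1 = −3·53 + 10·16
1 = 10·281 − 53·53
1 = −53·2020 + 381·281
1 = 381·4321 − 815·2020
1 = −815·14983 + 2826·4321
So 4321·(2826) ≡ 1 (mod 14983), giving 4321⁻¹ ≡ 2826.
x ≡ 4321⁻¹·14712 ≡ 2826·14712 ≡ 13270 (mod 14983).

13270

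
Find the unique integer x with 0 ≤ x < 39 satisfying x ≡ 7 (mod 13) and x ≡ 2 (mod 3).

Write x = 7 + 13·k. Then 13·k ≡ 2 − 7 ≡ 1 (mod 3).
Need 13⁻¹ mod 3. Extended Euclid on (3, 1):
3 = 3×1 + 0
13⁻¹ ≡ 1 (mod 3), so k ≡ 1·1 ≡ 1 (mod 3).
x = 7 + 13·1 = 20.

20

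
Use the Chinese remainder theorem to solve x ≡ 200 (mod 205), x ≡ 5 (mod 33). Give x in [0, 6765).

Write x = 200 + 205·k. Then 205·k ≡ 5 − 200 ≡ 3 (mod 33).
Need 205⁻¹ mod 33. Extended Euclid on (33, 7):
33 = 4×7 + 5
7 = 1×5 + 2
5 = 2×2 + 1
2 = 2×1 + 0
Back-substitute:
1 = 5 − 2·2
1 = −2·7 + 3·5
1 = 3·33 − 14·7
205⁻¹ ≡ 19 (mod 33), so k ≡ 19·3 ≡ 24 (mod 33).
x = 200 + 205·24 = 5120.

5120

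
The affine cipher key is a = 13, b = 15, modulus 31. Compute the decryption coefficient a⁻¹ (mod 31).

12

Extended Euclidean algorithm:
31 = 2×13 + 5
13 = 2×5 + 3
5 = 1×3 + 2
3 = 1×2 + 1
2 = 2×1 + 0
The gcd is 1. Working backward:
1 = 3 − 2
1 = −5 + 2·3
1 = 2·13 − 5·5
1 = −5·31 + 12·13
So 13·12 ≡ 1 (mod 31).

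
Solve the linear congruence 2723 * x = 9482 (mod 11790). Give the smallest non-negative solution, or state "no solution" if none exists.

First find gcd(2723, 11790):
11790 = 4*2723 + 898
2723 = 3*898 + 29
898 = 30*29 + 28
29 = 1*28 + 1
28 = 28*1 + 0
gcd = 1, so a unique solution mod 11790 exists.
Back-substitute for the Bézout coefficients:
1 = 29 − 28
1 = −898 + 31·29
1 = 31·2723 − 94·898
1 = −94·11790 + 407·2723
So 2723·(407) ≡ 1 (mod 11790), giving 2723⁻¹ ≡ 407.
x ≡ 2723⁻¹·9482 ≡ 407·9482 ≡ 3844 (mod 11790).

3844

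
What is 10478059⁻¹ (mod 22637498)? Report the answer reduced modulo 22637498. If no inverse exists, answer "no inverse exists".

5229265

gcd(22637498, 10478059) by repeated division:
22637498 = 2*10478059 + 1681380
10478059 = 6*1681380 + 389779
1681380 = 4*389779 + 122264
389779 = 3*122264 + 22987
122264 = 5*22987 + 7329
22987 = 3*7329 + 1000
7329 = 7*1000 + 329
1000 = 3*329 + 13
329 = 25*13 + 4
13 = 3*4 + 1
4 = 4*1 + 0
gcd = 1, so the inverse exists. Back-substitute:
1 = 13 − 3·4
1 = −3·329 + 76·13
1 = 76·1000 − 231·329
1 = −231·7329 + 1693·1000
1 = 1693·22987 − 5310·7329
1 = −5310·122264 + 28243·22987
1 = 28243·389779 − 90039·122264
1 = −90039·1681380 + 388399·389779
1 = 388399·10478059 − 2420433·1681380
1 = −2420433·22637498 + 5229265·10478059
So 10478059·5229265 ≡ 1 (mod 22637498).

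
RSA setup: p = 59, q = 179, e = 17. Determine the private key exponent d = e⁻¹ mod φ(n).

φ(n) = (p−1)(q−1) = 58·178 = 10324.
Need d with 17·d ≡ 1 (mod 10324). Apply the extended Euclidean algorithm:
10324 = 607·17 + 5
17 = 3·5 + 2
5 = 2·2 + 1
2 = 2·1 + 0
Back-substitute:
1 = 5 − 2·2
1 = −2·17 + 7·5
1 = 7·10324 − 4251·17
So 17·(-4251) ≡ 1 (mod 10324), hence d ≡ -4251 ≡ 6073 (mod 10324).

6073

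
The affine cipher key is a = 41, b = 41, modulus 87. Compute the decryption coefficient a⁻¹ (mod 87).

17

Run Euclid on (87, 41):
87 = 2·41 + 5
41 = 8·5 + 1
5 = 5·1 + 0
gcd = 1, so the inverse exists. Back-substitute:
1 = 41 − 8·5
1 = −8·87 + 17·41
So 41·17 ≡ 1 (mod 87).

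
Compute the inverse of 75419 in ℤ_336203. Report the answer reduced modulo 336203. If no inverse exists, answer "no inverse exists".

gcd(336203, 75419) by repeated division:
336203 = 4×75419 + 34527
75419 = 2×34527 + 6365
34527 = 5×6365 + 2702
6365 = 2×2702 + 961
2702 = 2×961 + 780
961 = 1×780 + 181
780 = 4×181 + 56
181 = 3×56 + 13
56 = 4×13 + 4
13 = 3×4 + 1
4 = 4×1 + 0
The gcd is 1. Working backward:
1 = 13 − 3·4
1 = −3·56 + 13·13
1 = 13·181 − 42·56
1 = −42·780 + 181·181
1 = 181·961 − 223·780
1 = −223·2702 + 627·961
1 = 627·6365 − 1477·2702
1 = −1477·34527 + 8012·6365
1 = 8012·75419 − 17501·34527
1 = −17501·336203 + 78016·75419
So 75419·78016 ≡ 1 (mod 336203).

78016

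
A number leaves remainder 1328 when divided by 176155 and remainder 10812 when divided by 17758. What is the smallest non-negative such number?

Write x = 1328 + 176155·k. Then 176155·k ≡ 10812 − 1328 ≡ 9484 (mod 17758).
Need 176155⁻¹ mod 17758. Extended Euclid on (17758, 16333):
17758 = 1*16333 + 1425
16333 = 11*1425 + 658
1425 = 2*658 + 109
658 = 6*109 + 4
109 = 27*4 + 1
4 = 4*1 + 0
Back-substitute:
1 = 109 − 27·4
1 = −27·658 + 163·109
1 = 163·1425 − 353·658
1 = −353·16333 + 4046·1425
1 = 4046·17758 − 4399·16333
176155⁻¹ ≡ 13359 (mod 17758), so k ≡ 13359·9484 ≡ 11184 (mod 17758).
x = 1328 + 176155·11184 = 1970118848.

1970118848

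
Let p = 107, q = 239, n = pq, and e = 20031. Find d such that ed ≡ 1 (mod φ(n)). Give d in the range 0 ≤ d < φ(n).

φ(n) = (p−1)(q−1) = 106·238 = 25228.
Need d with 20031·d ≡ 1 (mod 25228). Apply the extended Euclidean algorithm:
25228 = 1*20031 + 5197
20031 = 3*5197 + 4440
5197 = 1*4440 + 757
4440 = 5*757 + 655
757 = 1*655 + 102
655 = 6*102 + 43
102 = 2*43 + 16
43 = 2*16 + 11
16 = 1*11 + 5
11 = 2*5 + 1
5 = 5*1 + 0
Back-substitute:
1 = 11 − 2·5
1 = −2·16 + 3·11
1 = 3·43 − 8·16
1 = −8·102 + 19·43
1 = 19·655 − 122·102
1 = −122·757 + 141·655
1 = 141·4440 − 827·757
1 = −827·5197 + 968·4440
1 = 968·20031 − 3731·5197
1 = −3731·25228 + 4699·20031
So 20031·4699 ≡ 1 (mod 25228), hence d = 4699.

4699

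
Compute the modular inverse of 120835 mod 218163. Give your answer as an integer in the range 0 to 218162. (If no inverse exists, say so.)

Compute gcd(120835, 218163):
218163 = 1*120835 + 97328
120835 = 1*97328 + 23507
97328 = 4*23507 + 3300
23507 = 7*3300 + 407
3300 = 8*407 + 44
407 = 9*44 + 11
44 = 4*11 + 0
Since gcd = 11 > 1, 120835 is not a unit mod 218163.

no inverse exists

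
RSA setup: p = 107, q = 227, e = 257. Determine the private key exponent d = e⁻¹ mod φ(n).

φ(n) = (p−1)(q−1) = 106·226 = 23956.
Need d with 257·d ≡ 1 (mod 23956). Apply the extended Euclidean algorithm:
23956 = 93*257 + 55
257 = 4*55 + 37
55 = 1*37 + 18
37 = 2*18 + 1
18 = 18*1 + 0
Back-substitute:
1 = 37 − 2·18
1 = −2·55 + 3·37
1 = 3·257 − 14·55
1 = −14·23956 + 1305·257
So 257·1305 ≡ 1 (mod 23956), hence d = 1305.

1305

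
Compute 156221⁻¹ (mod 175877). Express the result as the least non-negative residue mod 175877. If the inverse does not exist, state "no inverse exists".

Euclidean algorithm on 175877, 156221:
175877 = 1×156221 + 19656
156221 = 7×19656 + 18629
19656 = 1×18629 + 1027
18629 = 18×1027 + 143
1027 = 7×143 + 26
143 = 5×26 + 13
26 = 2×13 + 0
The gcd is 13, not 1, hence no inverse exists.

no inverse exists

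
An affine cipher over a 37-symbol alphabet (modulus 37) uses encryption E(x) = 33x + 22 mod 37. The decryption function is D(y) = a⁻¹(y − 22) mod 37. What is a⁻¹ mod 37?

Run Euclid on (37, 33):
37 = 1*33 + 4
33 = 8*4 + 1
4 = 4*1 + 0
Since gcd(33, 37) = 1, back-substitute to write 1 as a combination:
1 = 33 − 8·4
1 = −8·37 + 9·33
So 33·9 ≡ 1 (mod 37).

9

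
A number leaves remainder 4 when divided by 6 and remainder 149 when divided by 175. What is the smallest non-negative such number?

1024

Write x = 4 + 6·k. Then 6·k ≡ 149 − 4 ≡ 145 (mod 175).
Need 6⁻¹ mod 175. Extended Euclid on (175, 6):
175 = 29×6 + 1
6 = 6×1 + 0
Back-substitute:
1 = 175 − 29·6
6⁻¹ ≡ 146 (mod 175), so k ≡ 146·145 ≡ 170 (mod 175).
x = 4 + 6·170 = 1024.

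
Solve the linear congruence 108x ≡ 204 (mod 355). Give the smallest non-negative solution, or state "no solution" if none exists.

278

First find gcd(108, 355):
355 = 3·108 + 31
108 = 3·31 + 15
31 = 2·15 + 1
15 = 15·1 + 0
gcd = 1, so a unique solution mod 355 exists.
Back-substitute for the Bézout coefficients:
1 = 31 − 2·15
1 = −2·108 + 7·31
1 = 7·355 − 23·108
So 108·(-23) ≡ 1 (mod 355), giving 108⁻¹ ≡ 332.
x ≡ 108⁻¹·204 ≡ 332·204 ≡ 278 (mod 355).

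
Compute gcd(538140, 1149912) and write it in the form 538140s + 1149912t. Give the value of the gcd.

Apply Euclid's algorithm to 1149912 and 538140:
1149912 = 2*538140 + 73632
538140 = 7*73632 + 22716
73632 = 3*22716 + 5484
22716 = 4*5484 + 780
5484 = 7*780 + 24
780 = 32*24 + 12
24 = 2*12 + 0
gcd(538140, 1149912) = 12.
Express as a combination:
12 = 780 − 32·24
12 = −32·5484 + 225·780
12 = 225·22716 − 932·5484
12 = −932·73632 + 3021·22716
12 = 3021·538140 − 22079·73632
12 = −22079·1149912 + 47179·538140
So 12 = (-22079)·1149912 + (47179)·538140.

12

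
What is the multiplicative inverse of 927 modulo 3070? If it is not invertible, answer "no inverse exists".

Apply the Euclidean algorithm to 3070 and 927:
3070 = 3×927 + 289
927 = 3×289 + 60
289 = 4×60 + 49
60 = 1×49 + 11
49 = 4×11 + 5
11 = 2×5 + 1
5 = 5×1 + 0
gcd = 1, so the inverse exists. Back-substitute:
1 = 11 − 2·5
1 = −2·49 + 9·11
1 = 9·60 − 11·49
1 = −11·289 + 53·60
1 = 53·927 − 170·289
1 = −170·3070 + 563·927
So 927·563 ≡ 1 (mod 3070).

563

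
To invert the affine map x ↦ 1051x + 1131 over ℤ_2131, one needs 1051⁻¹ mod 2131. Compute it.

Extended Euclidean algorithm:
2131 = 2*1051 + 29
1051 = 36*29 + 7
29 = 4*7 + 1
7 = 7*1 + 0
Since gcd(1051, 2131) = 1, back-substitute to write 1 as a combination:
1 = 29 − 4·7
1 = −4·1051 + 145·29
1 = 145·2131 − 294·1051
Hence 1051⁻¹ ≡ -294 ≡ 1837 (mod 2131).

1837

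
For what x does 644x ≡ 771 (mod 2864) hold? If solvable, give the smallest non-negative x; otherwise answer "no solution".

gcd(644, 2864):
2864 = 4*644 + 288
644 = 2*288 + 68
288 = 4*68 + 16
68 = 4*16 + 4
16 = 4*4 + 0
gcd = 4, but 4 ∤ 771, so the congruence has no solution.

no solution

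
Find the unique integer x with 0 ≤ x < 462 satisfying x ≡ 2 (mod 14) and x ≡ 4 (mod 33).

268

Write x = 2 + 14·k. Then 14·k ≡ 4 − 2 ≡ 2 (mod 33).
Need 14⁻¹ mod 33. Extended Euclid on (33, 14):
33 = 2*14 + 5
14 = 2*5 + 4
5 = 1*4 + 1
4 = 4*1 + 0
Back-substitute:
1 = 5 − 4
1 = −14 + 3·5
1 = 3·33 − 7·14
14⁻¹ ≡ 26 (mod 33), so k ≡ 26·2 ≡ 19 (mod 33).
x = 2 + 14·19 = 268.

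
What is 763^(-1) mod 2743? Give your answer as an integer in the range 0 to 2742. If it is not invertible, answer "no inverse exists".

Apply the Euclidean algorithm to 2743 and 763:
2743 = 3×763 + 454
763 = 1×454 + 309
454 = 1×309 + 145
309 = 2×145 + 19
145 = 7×19 + 12
19 = 1×12 + 7
12 = 1×7 + 5
7 = 1×5 + 2
5 = 2×2 + 1
2 = 2×1 + 0
Since gcd(763, 2743) = 1, back-substitute to write 1 as a combination:
1 = 5 − 2·2
1 = −2·7 + 3·5
1 = 3·12 − 5·7
1 = −5·19 + 8·12
1 = 8·145 − 61·19
1 = −61·309 + 130·145
1 = 130·454 − 191·309
1 = −191·763 + 321·454
1 = 321·2743 − 1154·763
Hence 763⁻¹ ≡ -1154 ≡ 1589 (mod 2743).

1589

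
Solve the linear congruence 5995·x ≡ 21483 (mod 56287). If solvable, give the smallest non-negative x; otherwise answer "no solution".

First find gcd(5995, 56287):
56287 = 9*5995 + 2332
5995 = 2*2332 + 1331
2332 = 1*1331 + 1001
1331 = 1*1001 + 330
1001 = 3*330 + 11
330 = 30*11 + 0
gcd = 11 and 11 | 21483, so solutions exist. Divide through by 11: 545x ≡ 1953 (mod 5117).
Now find 545⁻¹ mod 5117:
5117 = 9*545 + 212
545 = 2*212 + 121
212 = 1*121 + 91
121 = 1*91 + 30
91 = 3*30 + 1
30 = 30*1 + 0
Back-substitute:
1 = 91 − 3·30
1 = −3·121 + 4·91
1 = 4·212 − 7·121
1 = −7·545 + 18·212
1 = 18·5117 − 169·545
So 545·(-169) ≡ 1 (mod 5117), i.e. 545⁻¹ ≡ 4948.
Then x ≡ 4948·1953 ≡ 2548 (mod 5117); the smallest non-negative solution is x = 2548.

2548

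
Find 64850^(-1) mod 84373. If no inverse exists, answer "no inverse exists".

gcd(84373, 64850) by repeated division:
84373 = 1×64850 + 19523
64850 = 3×19523 + 6281
19523 = 3×6281 + 680
6281 = 9×680 + 161
680 = 4×161 + 36
161 = 4×36 + 17
36 = 2×17 + 2
17 = 8×2 + 1
2 = 2×1 + 0
gcd = 1, so the inverse exists. Back-substitute:
1 = 17 − 8·2
1 = −8·36 + 17·17
1 = 17·161 − 76·36
1 = −76·680 + 321·161
1 = 321·6281 − 2965·680
1 = −2965·19523 + 9216·6281
1 = 9216·64850 − 30613·19523
1 = −30613·84373 + 39829·64850
So 64850·39829 ≡ 1 (mod 84373).

39829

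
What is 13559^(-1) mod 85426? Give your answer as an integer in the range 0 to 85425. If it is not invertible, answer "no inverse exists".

gcd(85426, 13559) by repeated division:
85426 = 6×13559 + 4072
13559 = 3×4072 + 1343
4072 = 3×1343 + 43
1343 = 31×43 + 10
43 = 4×10 + 3
10 = 3×3 + 1
3 = 3×1 + 0
gcd = 1, so the inverse exists. Back-substitute:
1 = 10 − 3·3
1 = −3·43 + 13·10
1 = 13·1343 − 406·43
1 = −406·4072 + 1231·1343
1 = 1231·13559 − 4099·4072
1 = −4099·85426 + 25825·13559
So 13559·25825 ≡ 1 (mod 85426).

25825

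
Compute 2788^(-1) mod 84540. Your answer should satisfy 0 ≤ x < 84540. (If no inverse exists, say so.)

no inverse exists

Compute gcd(2788, 84540):
84540 = 30*2788 + 900
2788 = 3*900 + 88
900 = 10*88 + 20
88 = 4*20 + 8
20 = 2*8 + 4
8 = 2*4 + 0
Since gcd = 4 > 1, 2788 is not a unit mod 84540.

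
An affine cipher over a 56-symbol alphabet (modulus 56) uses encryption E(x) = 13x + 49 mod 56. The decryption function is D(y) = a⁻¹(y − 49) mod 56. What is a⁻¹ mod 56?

13

Extended Euclidean algorithm:
56 = 4*13 + 4
13 = 3*4 + 1
4 = 4*1 + 0
The gcd is 1. Working backward:
1 = 13 − 3·4
1 = −3·56 + 13·13
So 13·13 ≡ 1 (mod 56).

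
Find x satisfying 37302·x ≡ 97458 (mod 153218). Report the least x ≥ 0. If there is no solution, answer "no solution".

First find gcd(37302, 153218):
153218 = 4×37302 + 4010
37302 = 9×4010 + 1212
4010 = 3×1212 + 374
1212 = 3×374 + 90
374 = 4×90 + 14
90 = 6×14 + 6
14 = 2×6 + 2
6 = 3×2 + 0
gcd = 2 and 2 | 97458, so solutions exist. Divide through by 2: 18651x ≡ 48729 (mod 76609).
Now find 18651⁻¹ mod 76609:
76609 = 4×18651 + 2005
18651 = 9×2005 + 606
2005 = 3×606 + 187
606 = 3×187 + 45
187 = 4×45 + 7
45 = 6×7 + 3
7 = 2×3 + 1
3 = 3×1 + 0
Back-substitute:
1 = 7 − 2·3
1 = −2·45 + 13·7
1 = 13·187 − 54·45
1 = −54·606 + 175·187
1 = 175·2005 − 579·606
1 = −579·18651 + 5386·2005
1 = 5386·76609 − 22123·18651
So 18651·(-22123) ≡ 1 (mod 76609), i.e. 18651⁻¹ ≡ 54486.
Then x ≡ 54486·48729 ≡ 10181 (mod 76609); the smallest non-negative solution is x = 10181.

10181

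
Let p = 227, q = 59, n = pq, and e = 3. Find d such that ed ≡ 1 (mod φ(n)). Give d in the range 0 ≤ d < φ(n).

φ(n) = (p−1)(q−1) = 226·58 = 13108.
Need d with 3·d ≡ 1 (mod 13108). Apply the extended Euclidean algorithm:
13108 = 4369×3 + 1
3 = 3×1 + 0
Back-substitute:
1 = 13108 − 4369·3
So 3·(-4369) ≡ 1 (mod 13108), hence d ≡ -4369 ≡ 8739 (mod 13108).

8739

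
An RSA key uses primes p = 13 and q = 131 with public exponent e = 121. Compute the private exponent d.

361

φ(n) = (p−1)(q−1) = 12·130 = 1560.
Need d with 121·d ≡ 1 (mod 1560). Apply the extended Euclidean algorithm:
1560 = 12*121 + 108
121 = 1*108 + 13
108 = 8*13 + 4
13 = 3*4 + 1
4 = 4*1 + 0
Back-substitute:
1 = 13 − 3·4
1 = −3·108 + 25·13
1 = 25·121 − 28·108
1 = −28·1560 + 361·121
So 121·361 ≡ 1 (mod 1560), hence d = 361.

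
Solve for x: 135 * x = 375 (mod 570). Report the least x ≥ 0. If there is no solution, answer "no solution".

First find gcd(135, 570):
570 = 4*135 + 30
135 = 4*30 + 15
30 = 2*15 + 0
gcd = 15 and 15 | 375, so solutions exist. Divide through by 15: 9x ≡ 25 (mod 38).
Now find 9⁻¹ mod 38:
38 = 4·9 + 2
9 = 4·2 + 1
2 = 2·1 + 0
Back-substitute:
1 = 9 − 4·2
1 = −4·38 + 17·9
So 9⁻¹ ≡ 17 (mod 38).
Then x ≡ 17·25 ≡ 7 (mod 38); the smallest non-negative solution is x = 7.

7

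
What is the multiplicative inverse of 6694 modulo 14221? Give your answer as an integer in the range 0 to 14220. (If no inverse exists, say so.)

Extended Euclidean algorithm:
14221 = 2*6694 + 833
6694 = 8*833 + 30
833 = 27*30 + 23
30 = 1*23 + 7
23 = 3*7 + 2
7 = 3*2 + 1
2 = 2*1 + 0
The gcd is 1. Working backward:
1 = 7 − 3·2
1 = −3·23 + 10·7
1 = 10·30 − 13·23
1 = −13·833 + 361·30
1 = 361·6694 − 2901·833
1 = −2901·14221 + 6163·6694
So 6694·6163 ≡ 1 (mod 14221).

6163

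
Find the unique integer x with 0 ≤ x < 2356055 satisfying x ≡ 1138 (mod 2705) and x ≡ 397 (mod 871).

Write x = 1138 + 2705·k. Then 2705·k ≡ 397 − 1138 ≡ 130 (mod 871).
Need 2705⁻¹ mod 871. Extended Euclid on (871, 92):
871 = 9*92 + 43
92 = 2*43 + 6
43 = 7*6 + 1
6 = 6*1 + 0
Back-substitute:
1 = 43 − 7·6
1 = −7·92 + 15·43
1 = 15·871 − 142·92
2705⁻¹ ≡ 729 (mod 871), so k ≡ 729·130 ≡ 702 (mod 871).
x = 1138 + 2705·702 = 1900048.

1900048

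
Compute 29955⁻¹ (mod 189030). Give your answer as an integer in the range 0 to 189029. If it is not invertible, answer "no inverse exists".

no inverse exists

Euclidean algorithm on 189030, 29955:
189030 = 6*29955 + 9300
29955 = 3*9300 + 2055
9300 = 4*2055 + 1080
2055 = 1*1080 + 975
1080 = 1*975 + 105
975 = 9*105 + 30
105 = 3*30 + 15
30 = 2*15 + 0
Since gcd = 15 > 1, 29955 is not a unit mod 189030.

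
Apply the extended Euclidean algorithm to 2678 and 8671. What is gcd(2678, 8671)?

13

Repeated division:
8671 = 3×2678 + 637
2678 = 4×637 + 130
637 = 4×130 + 117
130 = 1×117 + 13
117 = 9×13 + 0
gcd(2678, 8671) = 13.
Express as a combination:
13 = 130 − 117
13 = −637 + 5·130
13 = 5·2678 − 21·637
13 = −21·8671 + 68·2678
So 13 = (-21)·8671 + (68)·2678.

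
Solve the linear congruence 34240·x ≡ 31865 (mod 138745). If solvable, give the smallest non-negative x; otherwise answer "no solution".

10111

First find gcd(34240, 138745):
138745 = 4·34240 + 1785
34240 = 19·1785 + 325
1785 = 5·325 + 160
325 = 2·160 + 5
160 = 32·5 + 0
gcd = 5 and 5 | 31865, so solutions exist. Divide through by 5: 6848x ≡ 6373 (mod 27749).
Now find 6848⁻¹ mod 27749:
27749 = 4*6848 + 357
6848 = 19*357 + 65
357 = 5*65 + 32
65 = 2*32 + 1
32 = 32*1 + 0
Back-substitute:
1 = 65 − 2·32
1 = −2·357 + 11·65
1 = 11·6848 − 211·357
1 = −211·27749 + 855·6848
So 6848⁻¹ ≡ 855 (mod 27749).
Then x ≡ 855·6373 ≡ 10111 (mod 27749); the smallest non-negative solution is x = 10111.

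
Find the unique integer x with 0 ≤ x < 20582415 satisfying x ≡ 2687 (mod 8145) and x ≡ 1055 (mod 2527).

3920432

Write x = 2687 + 8145·k. Then 8145·k ≡ 1055 − 2687 ≡ 895 (mod 2527).
Need 8145⁻¹ mod 2527. Extended Euclid on (2527, 564):
2527 = 4*564 + 271
564 = 2*271 + 22
271 = 12*22 + 7
22 = 3*7 + 1
7 = 7*1 + 0
Back-substitute:
1 = 22 − 3·7
1 = −3·271 + 37·22
1 = 37·564 − 77·271
1 = −77·2527 + 345·564
8145⁻¹ ≡ 345 (mod 2527), so k ≡ 345·895 ≡ 481 (mod 2527).
x = 2687 + 8145·481 = 3920432.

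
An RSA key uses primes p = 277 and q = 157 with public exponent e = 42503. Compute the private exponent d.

36983

φ(n) = (p−1)(q−1) = 276·156 = 43056.
Need d with 42503·d ≡ 1 (mod 43056). Apply the extended Euclidean algorithm:
43056 = 1·42503 + 553
42503 = 76·553 + 475
553 = 1·475 + 78
475 = 6·78 + 7
78 = 11·7 + 1
7 = 7·1 + 0
Back-substitute:
1 = 78 − 11·7
1 = −11·475 + 67·78
1 = 67·553 − 78·475
1 = −78·42503 + 5995·553
1 = 5995·43056 − 6073·42503
So 42503·(-6073) ≡ 1 (mod 43056), hence d ≡ -6073 ≡ 36983 (mod 43056).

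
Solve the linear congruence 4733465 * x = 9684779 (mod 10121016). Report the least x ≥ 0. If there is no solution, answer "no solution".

First find gcd(4733465, 10121016):
10121016 = 2×4733465 + 654086
4733465 = 7×654086 + 154863
654086 = 4×154863 + 34634
154863 = 4×34634 + 16327
34634 = 2×16327 + 1980
16327 = 8×1980 + 487
1980 = 4×487 + 32
487 = 15×32 + 7
32 = 4×7 + 4
7 = 1×4 + 3
4 = 1×3 + 1
3 = 3×1 + 0
gcd = 1, so a unique solution mod 10121016 exists.
Back-substitute for the Bézout coefficients:
1 = 4 − 3
1 = −7 + 2·4
1 = 2·32 − 9·7
1 = −9·487 + 137·32
1 = 137·1980 − 557·487
1 = −557·16327 + 4593·1980
1 = 4593·34634 − 9743·16327
1 = −9743·154863 + 43565·34634
1 = 43565·654086 − 184003·154863
1 = −184003·4733465 + 1331586·654086
1 = 1331586·10121016 − 2847175·4733465
So 4733465·(-2847175) ≡ 1 (mod 10121016), giving 4733465⁻¹ ≡ 7273841.
x ≡ 4733465⁻¹·9684779 ≡ 7273841·9684779 ≡ 2117971 (mod 10121016).

2117971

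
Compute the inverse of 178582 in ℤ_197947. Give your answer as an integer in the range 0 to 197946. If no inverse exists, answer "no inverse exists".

gcd(197947, 178582) by repeated division:
197947 = 1·178582 + 19365
178582 = 9·19365 + 4297
19365 = 4·4297 + 2177
4297 = 1·2177 + 2120
2177 = 1·2120 + 57
2120 = 37·57 + 11
57 = 5·11 + 2
11 = 5·2 + 1
2 = 2·1 + 0
gcd = 1, so the inverse exists. Back-substitute:
1 = 11 − 5·2
1 = −5·57 + 26·11
1 = 26·2120 − 967·57
1 = −967·2177 + 993·2120
1 = 993·4297 − 1960·2177
1 = −1960·19365 + 8833·4297
1 = 8833·178582 − 81457·19365
1 = −81457·197947 + 90290·178582
So 178582·90290 ≡ 1 (mod 197947).

90290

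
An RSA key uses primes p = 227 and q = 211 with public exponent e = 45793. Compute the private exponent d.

φ(n) = (p−1)(q−1) = 226·210 = 47460.
Need d with 45793·d ≡ 1 (mod 47460). Apply the extended Euclidean algorithm:
47460 = 1*45793 + 1667
45793 = 27*1667 + 784
1667 = 2*784 + 99
784 = 7*99 + 91
99 = 1*91 + 8
91 = 11*8 + 3
8 = 2*3 + 2
3 = 1*2 + 1
2 = 2*1 + 0
Back-substitute:
1 = 3 − 2
1 = −8 + 3·3
1 = 3·91 − 34·8
1 = −34·99 + 37·91
1 = 37·784 − 293·99
1 = −293·1667 + 623·784
1 = 623·45793 − 17114·1667
1 = −17114·47460 + 17737·45793
So 45793·17737 ≡ 1 (mod 47460), hence d = 17737.

17737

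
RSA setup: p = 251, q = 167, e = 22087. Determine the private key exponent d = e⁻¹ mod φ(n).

3523

φ(n) = (p−1)(q−1) = 250·166 = 41500.
Need d with 22087·d ≡ 1 (mod 41500). Apply the extended Euclidean algorithm:
41500 = 1·22087 + 19413
22087 = 1·19413 + 2674
19413 = 7·2674 + 695
2674 = 3·695 + 589
695 = 1·589 + 106
589 = 5·106 + 59
106 = 1·59 + 47
59 = 1·47 + 12
47 = 3·12 + 11
12 = 1·11 + 1
11 = 11·1 + 0
Back-substitute:
1 = 12 − 11
1 = −47 + 4·12
1 = 4·59 − 5·47
1 = −5·106 + 9·59
1 = 9·589 − 50·106
1 = −50·695 + 59·589
1 = 59·2674 − 227·695
1 = −227·19413 + 1648·2674
1 = 1648·22087 − 1875·19413
1 = −1875·41500 + 3523·22087
So 22087·3523 ≡ 1 (mod 41500), hence d = 3523.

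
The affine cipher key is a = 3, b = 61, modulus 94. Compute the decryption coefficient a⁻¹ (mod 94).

63

Apply the Euclidean algorithm to 94 and 3:
94 = 31·3 + 1
3 = 3·1 + 0
The gcd is 1. Working backward:
1 = 94 − 31·3
Thus 3·(-31) ≡ 1 (mod 94); reducing, -31 mod 94 = 63.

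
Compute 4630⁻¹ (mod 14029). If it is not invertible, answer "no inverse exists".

9790

Run Euclid on (14029, 4630):
14029 = 3*4630 + 139
4630 = 33*139 + 43
139 = 3*43 + 10
43 = 4*10 + 3
10 = 3*3 + 1
3 = 3*1 + 0
gcd = 1, so the inverse exists. Back-substitute:
1 = 10 − 3·3
1 = −3·43 + 13·10
1 = 13·139 − 42·43
1 = −42·4630 + 1399·139
1 = 1399·14029 − 4239·4630
Thus 4630·(-4239) ≡ 1 (mod 14029); reducing, -4239 mod 14029 = 9790.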